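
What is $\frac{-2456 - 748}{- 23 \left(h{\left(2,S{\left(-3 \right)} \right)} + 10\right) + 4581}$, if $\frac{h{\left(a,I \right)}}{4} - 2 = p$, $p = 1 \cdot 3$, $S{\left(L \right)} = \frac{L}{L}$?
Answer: $- \frac{1068}{1297} \approx -0.82344$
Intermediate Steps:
$S{\left(L \right)} = 1$
$p = 3$
$h{\left(a,I \right)} = 20$ ($h{\left(a,I \right)} = 8 + 4 \cdot 3 = 8 + 12 = 20$)
$\frac{-2456 - 748}{- 23 \left(h{\left(2,S{\left(-3 \right)} \right)} + 10\right) + 4581} = \frac{-2456 - 748}{- 23 \left(20 + 10\right) + 4581} = - \frac{3204}{\left(-23\right) 30 + 4581} = - \frac{3204}{-690 + 4581} = - \frac{3204}{3891} = \left(-3204\right) \frac{1}{3891} = - \frac{1068}{1297}$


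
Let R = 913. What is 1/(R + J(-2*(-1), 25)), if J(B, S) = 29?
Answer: 1/942 ≈ 0.0010616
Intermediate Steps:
1/(R + J(-2*(-1), 25)) = 1/(913 + 29) = 1/942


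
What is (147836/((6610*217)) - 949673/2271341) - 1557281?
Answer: -2536767183491910352/1628971695085 ≈ -1.5573e+6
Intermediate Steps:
(147836/((6610*217)) - 949673/2271341) - 1557281 = (147836/1434370 - 949673*1/2271341) - 1557281 = (147836*(1/1434370) - 949673/2271341) - 1557281 = (73918/717185 - 949673/2271341) - 1557281 = -513198246467/1628971695085 - 1557281 = -2536767183491910352/1628971695085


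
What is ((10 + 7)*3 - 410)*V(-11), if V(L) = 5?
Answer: -1795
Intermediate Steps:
((10 + 7)*3 - 410)*V(-11) = ((10 + 7)*3 - 410)*5 = (17*3 - 410)*5 = (51 - 410)*5 = -359*5 = -1795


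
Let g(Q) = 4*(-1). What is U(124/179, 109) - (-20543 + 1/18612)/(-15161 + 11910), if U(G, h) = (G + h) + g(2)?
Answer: 1076303521043/10830862548 ≈ 99.374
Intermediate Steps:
g(Q) = -4
U(G, h) = -4 + G + h (U(G, h) = (G + h) - 4 = -4 + G + h)
U(124/179, 109) - (-20543 + 1/18612)/(-15161 + 11910) = (-4 + 124/179 + 109) - (-20543 + 1/18612)/(-15161 + 11910) = (-4 + 124*(1/179) + 109) - (-20543 + 1/18612)/(-3251) = (-4 + 124/179 + 109) - (-382346315)*(-1)/(18612*3251) = 18919/179 - 1*382346315/60507612 = 18919/179 - 382346315/60507612 = 1076303521043/10830862548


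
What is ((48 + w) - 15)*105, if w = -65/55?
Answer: 36750/11 ≈ 3340.9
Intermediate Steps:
w = -13/11 (w = -65*1/55 = -13/11 ≈ -1.1818)
((48 + w) - 15)*105 = ((48 - 13/11) - 15)*105 = (515/11 - 15)*105 = (350/11)*105 = 36750/11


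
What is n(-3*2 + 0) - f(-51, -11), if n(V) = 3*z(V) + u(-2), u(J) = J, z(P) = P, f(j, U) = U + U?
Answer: 2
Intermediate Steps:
f(j, U) = 2*U
n(V) = -2 + 3*V (n(V) = 3*V - 2 = -2 + 3*V)
n(-3*2 + 0) - f(-51, -11) = (-2 + 3*(-3*2 + 0)) - 2*(-11) = (-2 + 3*(-6 + 0)) - 1*(-22) = (-2 + 3*(-6)) + 22 = (-2 - 18) + 22 = -20 + 22 = 2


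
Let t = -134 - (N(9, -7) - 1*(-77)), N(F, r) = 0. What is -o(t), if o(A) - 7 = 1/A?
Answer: -1476/211 ≈ -6.9953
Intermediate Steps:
t = -211 (t = -134 - (0 - 1*(-77)) = -134 - (0 + 77) = -134 - 1*77 = -134 - 77 = -211)
o(A) = 7 + 1/A
-o(t) = -(7 + 1/(-211)) = -(7 - 1/211) = -1*1476/211 = -1476/211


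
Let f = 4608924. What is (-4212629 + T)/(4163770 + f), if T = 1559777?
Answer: -1326426/4386347 ≈ -0.30240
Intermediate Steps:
(-4212629 + T)/(4163770 + f) = (-4212629 + 1559777)/(4163770 + 4608924) = -2652852/8772694 = -2652852*1/8772694 = -1326426/4386347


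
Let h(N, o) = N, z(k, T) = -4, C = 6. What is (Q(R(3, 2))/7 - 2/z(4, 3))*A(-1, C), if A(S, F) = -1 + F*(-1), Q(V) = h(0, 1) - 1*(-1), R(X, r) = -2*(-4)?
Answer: -9/2 ≈ -4.5000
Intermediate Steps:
R(X, r) = 8
Q(V) = 1 (Q(V) = 0 - 1*(-1) = 0 + 1 = 1)
A(S, F) = -1 - F
(Q(R(3, 2))/7 - 2/z(4, 3))*A(-1, C) = (1/7 - 2/(-4))*(-1 - 1*6) = (1*(⅐) - 2*(-¼))*(-1 - 6) = (⅐ + ½)*(-7) = (9/14)*(-7) = -9/2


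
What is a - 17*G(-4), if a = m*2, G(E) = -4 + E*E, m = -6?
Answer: -216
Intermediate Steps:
G(E) = -4 + E²
a = -12 (a = -6*2 = -12)
a - 17*G(-4) = -12 - 17*(-4 + (-4)²) = -12 - 17*(-4 + 16) = -12 - 17*12 = -12 - 204 = -216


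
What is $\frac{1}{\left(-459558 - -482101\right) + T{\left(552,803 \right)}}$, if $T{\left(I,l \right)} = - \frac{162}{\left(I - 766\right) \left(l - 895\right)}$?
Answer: $\frac{9844}{221913211} \approx 4.436 \cdot 10^{-5}$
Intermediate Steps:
$T{\left(I,l \right)} = - \frac{162}{\left(-895 + l\right) \left(-766 + I\right)}$ ($T{\left(I,l \right)} = - \frac{162}{\left(-766 + I\right) \left(-895 + l\right)} = - \frac{162}{\left(-895 + l\right) \left(-766 + I\right)}$)
$\frac{1}{\left(-459558 - -482101\right) + T{\left(552,803 \right)}} = \frac{1}{\left(-459558 - -482101\right) - \frac{162}{685570 - 494040 - 615098 + 552 \cdot 803}} = \frac{1}{\left(-459558 + 482101\right) - \frac{162}{685570 - 494040 - 615098 + 443256}} = \frac{1}{22543 - \frac{162}{19688}} = \frac{1}{22543 - \frac{81}{9844}} = \frac{1}{\frac{221913211}{9844}} = \frac{9844}{221913211}$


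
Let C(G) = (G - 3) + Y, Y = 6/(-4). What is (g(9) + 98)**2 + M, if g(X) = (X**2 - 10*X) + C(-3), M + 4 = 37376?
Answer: 176057/4 ≈ 44014.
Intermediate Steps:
Y = -3/2 (Y = 6*(-1/4) = -3/2 ≈ -1.5000)
M = 37372 (M = -4 + 37376 = 37372)
C(G) = -9/2 + G (C(G) = (G - 3) - 3/2 = (-3 + G) - 3/2 = -9/2 + G)
g(X) = -15/2 + X**2 - 10*X (g(X) = (X**2 - 10*X) + (-9/2 - 3) = (X**2 - 10*X) - 15/2 = -15/2 + X**2 - 10*X)
(g(9) + 98)**2 + M = ((-15/2 + 9**2 - 10*9) + 98)**2 + 37372 = ((-15/2 + 81 - 90) + 98)**2 + 37372 = (-33/2 + 98)**2 + 37372 = (163/2)**2 + 37372 = 26569/4 + 37372 = 176057/4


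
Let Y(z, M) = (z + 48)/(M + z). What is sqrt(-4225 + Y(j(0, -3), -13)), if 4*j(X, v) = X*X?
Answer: I*sqrt(714649)/13 ≈ 65.028*I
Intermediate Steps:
j(X, v) = X**2/4 (j(X, v) = (X*X)/4 = X**2/4)
Y(z, M) = (48 + z)/(M + z)
sqrt(-4225 + Y(j(0, -3), -13)) = sqrt(-4225 + (48 + (1/4)*0**2)/(-13 + (1/4)*0**2)) = sqrt(-4225 + (48 + (1/4)*0)/(-13 + (1/4)*0)) = sqrt(-4225 + (48 + 0)/(-13 + 0)) = sqrt(-4225 + 48/(-13)) = sqrt(-4225 - 1/13*48) = sqrt(-4225 - 48/13) = sqrt(-54973/13) = I*sqrt(714649)/13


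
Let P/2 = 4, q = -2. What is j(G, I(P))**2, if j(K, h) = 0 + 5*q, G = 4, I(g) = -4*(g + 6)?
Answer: 100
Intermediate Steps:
P = 8 (P = 2*4 = 8)
I(g) = -24 - 4*g (I(g) = -4*(6 + g) = -24 - 4*g)
j(K, h) = -10 (j(K, h) = 0 + 5*(-2) = 0 - 10 = -10)
j(G, I(P))**2 = (-10)**2 = 100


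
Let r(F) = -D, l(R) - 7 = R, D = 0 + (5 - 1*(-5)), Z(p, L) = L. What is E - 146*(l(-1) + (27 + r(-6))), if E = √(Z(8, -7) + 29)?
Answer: -3358 + √22 ≈ -3353.3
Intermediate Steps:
D = 10 (D = 0 + (5 + 5) = 0 + 10 = 10)
l(R) = 7 + R
r(F) = -10 (r(F) = -1*10 = -10)
E = √22 (E = √(-7 + 29) = √22 ≈ 4.6904)
E - 146*(l(-1) + (27 + r(-6))) = √22 - 146*((7 - 1) + (27 - 10)) = √22 - 146*(6 + 17) = √22 - 146*23 = √22 - 3358 = -3358 + √22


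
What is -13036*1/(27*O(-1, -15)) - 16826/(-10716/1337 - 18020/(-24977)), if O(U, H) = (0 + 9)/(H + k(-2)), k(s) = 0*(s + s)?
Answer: 30694257375077/9864212076 ≈ 3111.7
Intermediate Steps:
k(s) = 0 (k(s) = 0*(2*s) = 0)
O(U, H) = 9/H (O(U, H) = (0 + 9)/(H + 0) = 9/H)
-13036*1/(27*O(-1, -15)) - 16826/(-10716/1337 - 18020/(-24977)) = -13036/((9/(-15))*27) - 16826/(-10716/1337 - 18020/(-24977)) = -13036/((9*(-1/15))*27) - 16826/(-10716*1/1337 - 18020*(-1/24977)) = -13036/((-⅗*27)) - 16826/(-10716/1337 + 18020/24977) = -13036/(-81/5) - 16826/(-243560792/33394249) = -13036*(-5/81) - 16826*(-33394249/243560792) = 65180/81 + 280945816837/121780396 = 30694257375077/9864212076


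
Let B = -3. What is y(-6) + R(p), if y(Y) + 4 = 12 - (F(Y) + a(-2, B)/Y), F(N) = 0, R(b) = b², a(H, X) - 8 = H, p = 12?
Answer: 153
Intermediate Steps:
a(H, X) = 8 + H
y(Y) = 8 - 6/Y (y(Y) = -4 + (12 - (0 + (8 - 2)/Y)) = -4 + (12 - (0 + 6/Y)) = -4 + (12 - 6/Y) = 8 - 6/Y)
y(-6) + R(p) = (8 - 6/(-6)) + 12² = (8 - 6*(-⅙)) + 144 = (8 + 1) + 144 = 9 + 144 = 153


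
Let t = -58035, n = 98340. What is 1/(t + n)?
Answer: 1/40305 ≈ 2.4811e-5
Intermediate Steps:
1/(t + n) = 1/(-58035 + 98340) = 1/40305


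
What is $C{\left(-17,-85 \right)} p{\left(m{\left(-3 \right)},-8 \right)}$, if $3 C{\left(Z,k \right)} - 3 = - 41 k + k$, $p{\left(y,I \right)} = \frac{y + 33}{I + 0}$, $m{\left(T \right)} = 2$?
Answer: $- \frac{119105}{24} \approx -4962.7$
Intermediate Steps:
$p{\left(y,I \right)} = \frac{33 + y}{I}$
$C{\left(Z,k \right)} = 1 - \frac{40 k}{3}$ ($C{\left(Z,k \right)} = 1 + \frac{- 41 k + k}{3} = 1 + \frac{\left(-40\right) k}{3} = 1 - \frac{40 k}{3}$)
$C{\left(-17,-85 \right)} p{\left(m{\left(-3 \right)},-8 \right)} = \left(1 - - \frac{3400}{3}\right) \frac{33 + 2}{-8} = \left(1 + \frac{3400}{3}\right) \left(\left(- \frac{1}{8}\right) 35\right) = \frac{3403}{3} \left(- \frac{35}{8}\right) = - \frac{119105}{24}$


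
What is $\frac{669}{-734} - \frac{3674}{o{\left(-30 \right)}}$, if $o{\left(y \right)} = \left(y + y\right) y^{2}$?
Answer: $- \frac{8357321}{9909000} \approx -0.84341$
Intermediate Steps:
$o{\left(y \right)} = 2 y^{3}$ ($o{\left(y \right)} = 2 y y^{2} = 2 y^{3}$)
$\frac{669}{-734} - \frac{3674}{o{\left(-30 \right)}} = \frac{669}{-734} - \frac{3674}{2 \left(-30\right)^{3}} = 669 \left(- \frac{1}{734}\right) - \frac{3674}{2 \left(-27000\right)} = - \frac{669}{734} - \frac{3674}{-54000} = - \frac{669}{734} - - \frac{1837}{27000} = - \frac{669}{734} + \frac{1837}{27000} = - \frac{8357321}{9909000}$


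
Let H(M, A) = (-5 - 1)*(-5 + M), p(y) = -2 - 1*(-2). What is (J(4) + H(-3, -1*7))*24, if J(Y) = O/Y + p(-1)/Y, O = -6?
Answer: 1116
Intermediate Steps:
p(y) = 0 (p(y) = -2 + 2 = 0)
H(M, A) = 30 - 6*M (H(M, A) = -6*(-5 + M) = 30 - 6*M)
J(Y) = -6/Y (J(Y) = -6/Y + 0/Y = -6/Y + 0 = -6/Y)
(J(4) + H(-3, -1*7))*24 = (-6/4 + (30 - 6*(-3)))*24 = (-6*¼ + (30 + 18))*24 = (-3/2 + 48)*24 = (93/2)*24 = 1116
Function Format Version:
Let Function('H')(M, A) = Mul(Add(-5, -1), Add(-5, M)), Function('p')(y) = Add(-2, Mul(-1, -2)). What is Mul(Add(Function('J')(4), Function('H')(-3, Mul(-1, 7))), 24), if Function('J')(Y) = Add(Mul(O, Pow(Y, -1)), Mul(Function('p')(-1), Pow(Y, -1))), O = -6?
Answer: 1116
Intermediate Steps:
Function('p')(y) = 0 (Function('p')(y) = Add(-2, 2) = 0)
Function('H')(M, A) = Add(30, Mul(-6, M)) (Function('H')(M, A) = Mul(-6, Add(-5, M)) = Add(30, Mul(-6, M)))
Function('J')(Y) = Mul(-6, Pow(Y, -1)) (Function('J')(Y) = Add(Mul(-6, Pow(Y, -1)), Mul(0, Pow(Y, -1))) = Add(Mul(-6, Pow(Y, -1)), 0) = Mul(-6, Pow(Y, -1)))
Mul(Add(Function('J')(4), Function('H')(-3, Mul(-1, 7))), 24) = Mul(Add(Mul(-6, Pow(4, -1)), Add(30, Mul(-6, -3))), 24) = Mul(Add(Mul(-6, Rational(1, 4)), Add(30, 18)), 24) = Mul(Add(Rational(-3, 2), 48), 24) = Mul(Rational(93, 2), 24) = 1116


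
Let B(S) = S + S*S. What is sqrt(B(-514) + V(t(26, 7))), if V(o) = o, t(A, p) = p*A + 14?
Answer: sqrt(263878) ≈ 513.69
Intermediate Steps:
t(A, p) = 14 + A*p (t(A, p) = A*p + 14 = 14 + A*p)
B(S) = S + S**2
sqrt(B(-514) + V(t(26, 7))) = sqrt(-514*(1 - 514) + (14 + 26*7)) = sqrt(-514*(-513) + (14 + 182)) = sqrt(263682 + 196) = sqrt(263878)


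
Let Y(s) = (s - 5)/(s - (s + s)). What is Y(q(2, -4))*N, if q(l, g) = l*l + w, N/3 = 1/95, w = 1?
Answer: 0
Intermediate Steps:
N = 3/95 ≈ 0.031579
q(l, g) = 1 + l**2 (q(l, g) = l*l + 1 = l**2 + 1 = 1 + l**2)
Y(s) = -(-5 + s)/s (Y(s) = (-5 + s)/(s - 2*s) = (-5 + s)/((-s)) = (-5 + s)*(-1/s) = -(-5 + s)/s)
Y(q(2, -4))*N = ((5 - (1 + 2**2))/(1 + 2**2))*(3/95) = ((5 - (1 + 4))/(1 + 4))*(3/95) = ((5 - 1*5)/5)*(3/95) = ((5 - 5)/5)*(3/95) = ((1/5)*0)*(3/95) = 0*(3/95) = 0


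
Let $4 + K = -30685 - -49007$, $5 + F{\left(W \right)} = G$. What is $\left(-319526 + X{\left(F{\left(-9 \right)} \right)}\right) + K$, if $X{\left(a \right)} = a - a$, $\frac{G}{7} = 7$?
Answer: $-301208$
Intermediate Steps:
$G = 49$ ($G = 7 \cdot 7 = 49$)
$F{\left(W \right)} = 44$ ($F{\left(W \right)} = -5 + 49 = 44$)
$X{\left(a \right)} = 0$
$K = 18318$ ($K = -4 - -18322 = -4 + \left(-30685 + 49007\right) = -4 + 18322 = 18318$)
$\left(-319526 + X{\left(F{\left(-9 \right)} \right)}\right) + K = \left(-319526 + 0\right) + 18318 = -319526 + 18318 = -301208$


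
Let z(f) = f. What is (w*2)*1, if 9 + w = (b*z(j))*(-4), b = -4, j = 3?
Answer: 78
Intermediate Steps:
w = 39 (w = -9 - 4*3*(-4) = -9 - 12*(-4) = -9 + 48 = 39)
(w*2)*1 = (39*2)*1 = 78*1 = 78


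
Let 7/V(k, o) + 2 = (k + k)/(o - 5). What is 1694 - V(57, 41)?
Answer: 1688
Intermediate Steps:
V(k, o) = 7/(-2 + 2*k/(-5 + o)) (V(k, o) = 7/(-2 + (k + k)/(o - 5)) = 7/(-2 + (2*k)/(-5 + o)) = 7/(-2 + 2*k/(-5 + o)))
1694 - V(57, 41) = 1694 - 7*(-5 + 41)/(2*(5 + 57 - 1*41)) = 1694 - 7*36/(2*(5 + 57 - 41)) = 1694 - 7*36/(2*21) = 1694 - 1*6 = 1694 - 6 = 1688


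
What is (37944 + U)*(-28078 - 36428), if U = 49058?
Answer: -5612151012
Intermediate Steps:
(37944 + U)*(-28078 - 36428) = (37944 + 49058)*(-28078 - 36428) = 87002*(-64506) = -5612151012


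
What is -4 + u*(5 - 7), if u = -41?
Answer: 78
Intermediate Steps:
-4 + u*(5 - 7) = -4 - 41*(5 - 7) = -4 - 41*(-2) = -4 + 82 = 78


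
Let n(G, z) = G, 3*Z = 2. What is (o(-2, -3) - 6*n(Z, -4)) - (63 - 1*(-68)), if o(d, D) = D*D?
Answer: -126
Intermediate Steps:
Z = 2/3 (Z = (1/3)*2 = 2/3 ≈ 0.66667)
o(d, D) = D**2
(o(-2, -3) - 6*n(Z, -4)) - (63 - 1*(-68)) = ((-3)**2 - 6*2/3) - (63 - 1*(-68)) = (9 - 4) - (63 + 68) = 5 - 1*131 = 5 - 131 = -126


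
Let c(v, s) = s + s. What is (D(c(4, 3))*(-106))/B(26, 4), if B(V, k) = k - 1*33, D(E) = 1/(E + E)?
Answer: 53/174 ≈ 0.30460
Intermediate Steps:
c(v, s) = 2*s
D(E) = 1/(2*E)
B(V, k) = -33 + k (B(V, k) = k - 33 = -33 + k)
(D(c(4, 3))*(-106))/B(26, 4) = ((1/(2*((2*3))))*(-106))/(-33 + 4) = (((1/2)/6)*(-106))/(-29) = (((1/2)*(1/6))*(-106))*(-1/29) = ((1/12)*(-106))*(-1/29) = -53/6*(-1/29) = 53/174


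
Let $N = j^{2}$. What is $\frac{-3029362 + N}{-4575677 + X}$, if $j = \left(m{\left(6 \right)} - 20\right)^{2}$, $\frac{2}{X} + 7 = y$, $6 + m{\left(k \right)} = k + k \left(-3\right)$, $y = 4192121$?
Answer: $\frac{109952862049}{532826655866} \approx 0.20636$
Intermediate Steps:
$m{\left(k \right)} = -6 - 2 k$ ($m{\left(k \right)} = -6 + \left(k + k \left(-3\right)\right) = -6 + \left(k - 3 k\right) = -6 - 2 k$)
$X = \frac{1}{2096057}$ ($X = \frac{2}{-7 + 4192121} = \frac{2}{4192114} = 2 \cdot \frac{1}{4192114} = \frac{1}{2096057} \approx 4.7709 \cdot 10^{-7}$)
$j = 1444$ ($j = \left(\left(-6 - 12\right) - 20\right)^{2} = \left(-18 - 20\right)^{2} = \left(-38\right)^{2} = 1444$)
$N = 2085136$ ($N = 1444^{2} = 2085136$)
$\frac{-3029362 + N}{-4575677 + X} = \frac{-3029362 + 2085136}{-4575677 + \frac{1}{2096057}} = - \frac{944226}{- \frac{9590879805588}{2096057}} = \left(-944226\right) \left(- \frac{2096057}{9590879805588}\right) = \frac{109952862049}{532826655866}$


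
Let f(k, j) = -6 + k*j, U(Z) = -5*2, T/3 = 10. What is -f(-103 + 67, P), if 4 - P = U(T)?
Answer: 510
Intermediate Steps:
T = 30 (T = 3*10 = 30)
U(Z) = -10
P = 14 (P = 4 - 1*(-10) = 4 + 10 = 14)
f(k, j) = -6 + j*k
-f(-103 + 67, P) = -(-6 + 14*(-103 + 67)) = -(-6 + 14*(-36)) = -(-6 - 504) = -1*(-510) = 510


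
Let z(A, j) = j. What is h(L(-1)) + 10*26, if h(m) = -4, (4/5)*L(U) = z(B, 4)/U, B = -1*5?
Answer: 256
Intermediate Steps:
B = -5
L(U) = 5/U (L(U) = 5*(4/U)/4 = 5/U)
h(L(-1)) + 10*26 = -4 + 10*26 = -4 + 260 = 256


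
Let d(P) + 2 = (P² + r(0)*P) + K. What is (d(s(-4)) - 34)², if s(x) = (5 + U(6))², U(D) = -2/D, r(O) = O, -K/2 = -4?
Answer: 1306677904/6561 ≈ 1.9916e+5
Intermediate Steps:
K = 8 (K = -2*(-4) = 8)
s(x) = 196/9 (s(x) = (5 - 2/6)² = (5 - 2*⅙)² = (5 - ⅓)² = (14/3)² = 196/9)
d(P) = 6 + P² (d(P) = -2 + ((P² + 0*P) + 8) = -2 + ((P² + 0) + 8) = -2 + (P² + 8) = -2 + (8 + P²) = 6 + P²)
(d(s(-4)) - 34)² = ((6 + (196/9)²) - 34)² = ((6 + 38416/81) - 34)² = (38902/81 - 34)² = (36148/81)² = 1306677904/6561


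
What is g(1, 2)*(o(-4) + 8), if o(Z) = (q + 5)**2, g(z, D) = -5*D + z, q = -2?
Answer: -153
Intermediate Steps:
g(z, D) = z - 5*D
o(Z) = 9 (o(Z) = (-2 + 5)**2 = 3**2 = 9)
g(1, 2)*(o(-4) + 8) = (1 - 5*2)*(9 + 8) = (1 - 10)*17 = -9*17 = -153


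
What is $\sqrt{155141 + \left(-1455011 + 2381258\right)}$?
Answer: $2 \sqrt{270347} \approx 1039.9$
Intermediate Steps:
$\sqrt{155141 + \left(-1455011 + 2381258\right)} = \sqrt{155141 + 926247} = \sqrt{1081388} = 2 \sqrt{270347}$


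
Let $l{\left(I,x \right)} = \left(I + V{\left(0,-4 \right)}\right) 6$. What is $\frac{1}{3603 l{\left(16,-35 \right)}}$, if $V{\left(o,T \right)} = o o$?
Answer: $\frac{1}{345888} \approx 2.8911 \cdot 10^{-6}$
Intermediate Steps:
$V{\left(o,T \right)} = o^{2}$
$l{\left(I,x \right)} = 6 I$ ($l{\left(I,x \right)} = \left(I + 0^{2}\right) 6 = \left(I + 0\right) 6 = I 6 = 6 I$)
$\frac{1}{3603 l{\left(16,-35 \right)}} = \frac{1}{3603 \cdot 6 \cdot 16} = \frac{1}{3603 \cdot 96} = \frac{1}{3603} \cdot \frac{1}{96} = \frac{1}{345888}$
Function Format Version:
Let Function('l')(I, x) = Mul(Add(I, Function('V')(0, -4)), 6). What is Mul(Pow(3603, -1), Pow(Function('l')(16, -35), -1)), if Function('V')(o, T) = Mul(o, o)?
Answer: Rational(1, 345888) ≈ 2.8911e-6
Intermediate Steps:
Function('V')(o, T) = Pow(o, 2)
Function('l')(I, x) = Mul(6, I) (Function('l')(I, x) = Mul(Add(I, Pow(0, 2)), 6) = Mul(Add(I, 0), 6) = Mul(I, 6) = Mul(6, I))
Mul(Pow(3603, -1), Pow(Function('l')(16, -35), -1)) = Mul(Pow(3603, -1), Pow(Mul(6, 16), -1)) = Mul(Rational(1, 3603), Pow(96, -1)) = Mul(Rational(1, 3603), Rational(1, 96)) = Rational(1, 345888)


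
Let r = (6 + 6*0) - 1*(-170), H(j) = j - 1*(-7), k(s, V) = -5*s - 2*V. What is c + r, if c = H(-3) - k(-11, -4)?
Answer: 117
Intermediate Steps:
H(j) = 7 + j (H(j) = j + 7 = 7 + j)
r = 176 (r = (6 + 0) + 170 = 6 + 170 = 176)
c = -59 (c = (7 - 3) - (-5*(-11) - 2*(-4)) = 4 - (55 + 8) = 4 - 1*63 = 4 - 63 = -59)
c + r = -59 + 176 = 117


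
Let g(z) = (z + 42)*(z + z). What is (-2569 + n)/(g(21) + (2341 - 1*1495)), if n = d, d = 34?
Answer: -845/1164 ≈ -0.72594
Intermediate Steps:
n = 34
g(z) = 2*z*(42 + z) (g(z) = (42 + z)*(2*z) = 2*z*(42 + z))
(-2569 + n)/(g(21) + (2341 - 1*1495)) = (-2569 + 34)/(2*21*(42 + 21) + (2341 - 1*1495)) = -2535/(2*21*63 + (2341 - 1495)) = -2535/(2646 + 846) = -2535/3492 = -2535*1/3492 = -845/1164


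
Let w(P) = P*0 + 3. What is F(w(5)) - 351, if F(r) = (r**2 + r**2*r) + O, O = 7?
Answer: -308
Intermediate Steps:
w(P) = 3 (w(P) = 0 + 3 = 3)
F(r) = 7 + r**2 + r**3 (F(r) = (r**2 + r**2*r) + 7 = (r**2 + r**3) + 7 = 7 + r**2 + r**3)
F(w(5)) - 351 = (7 + 3**2 + 3**3) - 351 = (7 + 9 + 27) - 351 = 43 - 351 = -308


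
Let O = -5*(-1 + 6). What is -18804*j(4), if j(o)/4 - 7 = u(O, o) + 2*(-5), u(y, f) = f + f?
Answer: -376080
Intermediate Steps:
O = -25 (O = -5*5 = -25)
u(y, f) = 2*f
j(o) = -12 + 8*o (j(o) = 28 + 4*(2*o + 2*(-5)) = 28 + 4*(2*o - 10) = 28 + 4*(-10 + 2*o) = 28 + (-40 + 8*o) = -12 + 8*o)
-18804*j(4) = -18804*(-12 + 8*4) = -18804*(-12 + 32) = -18804*20 = -376080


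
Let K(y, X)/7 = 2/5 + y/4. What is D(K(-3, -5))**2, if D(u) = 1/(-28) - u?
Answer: 28561/4900 ≈ 5.8288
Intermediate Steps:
K(y, X) = 14/5 + 7*y/4 (K(y, X) = 7*(2/5 + y/4) = 14/5 + 7*y/4)
D(u) = -1/28 - u
D(K(-3, -5))**2 = (-1/28 - (14/5 + (7/4)*(-3)))**2 = (-1/28 - (14/5 - 21/4))**2 = (-1/28 - 1*(-49/20))**2 = (-1/28 + 49/20)**2 = (169/70)**2 = 28561/4900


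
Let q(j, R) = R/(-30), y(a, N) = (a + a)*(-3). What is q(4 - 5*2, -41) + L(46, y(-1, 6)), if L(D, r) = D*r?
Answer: 8321/30 ≈ 277.37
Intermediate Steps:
y(a, N) = -6*a (y(a, N) = (2*a)*(-3) = -6*a)
q(j, R) = -R/30 (q(j, R) = R*(-1/30) = -R/30)
q(4 - 5*2, -41) + L(46, y(-1, 6)) = -1/30*(-41) + 46*(-6*(-1)) = 41/30 + 46*6 = 41/30 + 276 = 8321/30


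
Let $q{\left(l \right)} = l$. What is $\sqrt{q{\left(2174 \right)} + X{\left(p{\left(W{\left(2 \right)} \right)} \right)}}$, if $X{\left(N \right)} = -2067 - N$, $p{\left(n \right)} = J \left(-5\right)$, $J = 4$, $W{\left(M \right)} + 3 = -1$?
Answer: $\sqrt{127} \approx 11.269$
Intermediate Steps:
$W{\left(M \right)} = -4$ ($W{\left(M \right)} = -3 - 1 = -4$)
$p{\left(n \right)} = -20$ ($p{\left(n \right)} = 4 \left(-5\right) = -20$)
$\sqrt{q{\left(2174 \right)} + X{\left(p{\left(W{\left(2 \right)} \right)} \right)}} = \sqrt{2174 - 2047} = \sqrt{127}$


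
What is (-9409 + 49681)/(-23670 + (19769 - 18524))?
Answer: -13424/7475 ≈ -1.7959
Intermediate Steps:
(-9409 + 49681)/(-23670 + (19769 - 18524)) = 40272/(-23670 + 1245) = 40272/(-22425) = 40272*(-1/22425) = -13424/7475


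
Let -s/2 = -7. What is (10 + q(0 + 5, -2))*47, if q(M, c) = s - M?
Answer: 893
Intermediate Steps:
s = 14 (s = -2*(-7) = 14)
q(M, c) = 14 - M
(10 + q(0 + 5, -2))*47 = (10 + (14 - (0 + 5)))*47 = (10 + (14 - 1*5))*47 = (10 + (14 - 5))*47 = (10 + 9)*47 = 19*47 = 893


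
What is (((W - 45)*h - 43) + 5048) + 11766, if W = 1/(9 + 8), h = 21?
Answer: 269063/17 ≈ 15827.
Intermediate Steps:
W = 1/17 ≈ 0.058824
(((W - 45)*h - 43) + 5048) + 11766 = (((1/17 - 45)*21 - 43) + 5048) + 11766 = ((-764/17*21 - 43) + 5048) + 11766 = ((-16044/17 - 43) + 5048) + 11766 = (-16775/17 + 5048) + 11766 = 69041/17 + 11766 = 269063/17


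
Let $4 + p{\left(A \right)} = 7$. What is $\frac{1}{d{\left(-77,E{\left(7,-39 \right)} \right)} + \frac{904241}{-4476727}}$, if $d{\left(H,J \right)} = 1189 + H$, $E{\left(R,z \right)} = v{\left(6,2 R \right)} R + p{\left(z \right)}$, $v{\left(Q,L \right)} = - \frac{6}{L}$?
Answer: $\frac{4476727}{4977216183} \approx 0.00089944$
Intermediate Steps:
$p{\left(A \right)} = 3$ ($p{\left(A \right)} = -4 + 7 = 3$)
$E{\left(R,z \right)} = 0$ ($E{\left(R,z \right)} = - \frac{6}{2 R} R + 3 = - 6 \frac{1}{2 R} R + 3 = - \frac{3}{R} R + 3 = -3 + 3 = 0$)
$\frac{1}{d{\left(-77,E{\left(7,-39 \right)} \right)} + \frac{904241}{-4476727}} = \frac{1}{\left(1189 - 77\right) + \frac{904241}{-4476727}} = \frac{1}{1112 + 904241 \left(- \frac{1}{4476727}\right)} = \frac{1}{1112 - \frac{904241}{4476727}} = \frac{1}{\frac{4977216183}{4476727}} = \frac{4476727}{4977216183}$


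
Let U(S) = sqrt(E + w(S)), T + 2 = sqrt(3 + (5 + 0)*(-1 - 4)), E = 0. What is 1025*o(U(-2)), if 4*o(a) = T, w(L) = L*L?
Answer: -1025/2 + 1025*I*sqrt(22)/4 ≈ -512.5 + 1201.9*I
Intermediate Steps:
w(L) = L**2
T = -2 + I*sqrt(22) (T = -2 + sqrt(3 + (5 + 0)*(-1 - 4)) = -2 + sqrt(3 + 5*(-5)) = -2 + sqrt(3 - 25) = -2 + sqrt(-22) = -2 + I*sqrt(22) ≈ -2.0 + 4.6904*I)
U(S) = sqrt(S**2) (U(S) = sqrt(0 + S**2) = sqrt(S**2))
o(a) = -1/2 + I*sqrt(22)/4 (o(a) = (-2 + I*sqrt(22))/4 = -1/2 + I*sqrt(22)/4)
1025*o(U(-2)) = 1025*(-1/2 + I*sqrt(22)/4) = -1025/2 + 1025*I*sqrt(22)/4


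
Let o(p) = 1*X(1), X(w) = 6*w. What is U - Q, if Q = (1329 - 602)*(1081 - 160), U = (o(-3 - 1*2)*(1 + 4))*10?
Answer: -669267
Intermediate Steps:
o(p) = 6 (o(p) = 1*(6*1) = 1*6 = 6)
U = 300 (U = (6*(1 + 4))*10 = (6*5)*10 = 30*10 = 300)
Q = 669567 (Q = 727*921 = 669567)
U - Q = 300 - 1*669567 = 300 - 669567 = -669267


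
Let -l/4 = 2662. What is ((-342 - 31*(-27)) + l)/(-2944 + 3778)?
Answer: -10153/834 ≈ -12.174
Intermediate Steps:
l = -10648 (l = -4*2662 = -10648)
((-342 - 31*(-27)) + l)/(-2944 + 3778) = ((-342 - 31*(-27)) - 10648)/(-2944 + 3778) = ((-342 - 1*(-837)) - 10648)/834 = ((-342 + 837) - 10648)*(1/834) = (495 - 10648)*(1/834) = -10153*1/834 = -10153/834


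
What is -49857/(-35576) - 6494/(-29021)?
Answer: 1677930541/1032451096 ≈ 1.6252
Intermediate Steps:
-49857/(-35576) - 6494/(-29021) = -49857*(-1/35576) - 6494*(-1/29021) = 49857/35576 + 6494/29021 = 1677930541/1032451096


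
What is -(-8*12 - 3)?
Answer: 99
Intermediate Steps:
-(-8*12 - 3) = -(-96 - 3) = -1*(-99) = 99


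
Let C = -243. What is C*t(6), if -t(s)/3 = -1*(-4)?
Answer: 2916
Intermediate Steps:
t(s) = -12 (t(s) = -(-3)*(-4) = -3*4 = -12)
C*t(6) = -243*(-12) = 2916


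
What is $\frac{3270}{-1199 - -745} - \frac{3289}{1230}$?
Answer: $- \frac{2757653}{279210} \approx -9.8766$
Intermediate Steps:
$\frac{3270}{-1199 - -745} - \frac{3289}{1230} = \frac{3270}{-1199 + 745} - \frac{3289}{1230} = \frac{3270}{-454} - \frac{3289}{1230} = 3270 \left(- \frac{1}{454}\right) - \frac{3289}{1230} = - \frac{1635}{227} - \frac{3289}{1230} = - \frac{2757653}{279210}$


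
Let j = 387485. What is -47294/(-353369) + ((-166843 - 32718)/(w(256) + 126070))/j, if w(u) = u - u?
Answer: 2310252445760291/17262158320677550 ≈ 0.13383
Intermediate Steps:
w(u) = 0
-47294/(-353369) + ((-166843 - 32718)/(w(256) + 126070))/j = -47294/(-353369) + ((-166843 - 32718)/(0 + 126070))/387485 = -47294*(-1/353369) - 199561/126070*(1/387485) = 47294/353369 - 199561*1/126070*(1/387485) = 47294/353369 - 199561/126070*1/387485 = 47294/353369 - 199561/48850233950 = 2310252445760291/17262158320677550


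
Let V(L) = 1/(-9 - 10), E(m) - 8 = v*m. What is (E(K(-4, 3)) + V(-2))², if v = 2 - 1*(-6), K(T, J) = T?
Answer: 208849/361 ≈ 578.53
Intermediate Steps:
v = 8 (v = 2 + 6 = 8)
E(m) = 8 + 8*m
V(L) = -1/19 (V(L) = 1/(-19) = -1/19)
(E(K(-4, 3)) + V(-2))² = ((8 + 8*(-4)) - 1/19)² = ((8 - 32) - 1/19)² = (-24 - 1/19)² = (-457/19)² = 208849/361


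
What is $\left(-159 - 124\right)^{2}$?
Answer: $80089$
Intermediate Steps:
$\left(-159 - 124\right)^{2} = \left(-283\right)^{2} = 80089$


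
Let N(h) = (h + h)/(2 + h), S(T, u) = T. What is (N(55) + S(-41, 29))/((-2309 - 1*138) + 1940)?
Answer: 2227/28899 ≈ 0.077062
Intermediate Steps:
N(h) = 2*h/(2 + h) (N(h) = (2*h)/(2 + h) = 2*h/(2 + h))
(N(55) + S(-41, 29))/((-2309 - 1*138) + 1940) = (2*55/(2 + 55) - 41)/((-2309 - 1*138) + 1940) = (2*55/57 - 41)/((-2309 - 138) + 1940) = (2*55*(1/57) - 41)/(-2447 + 1940) = (110/57 - 41)/(-507) = -2227/57*(-1/507) = 2227/28899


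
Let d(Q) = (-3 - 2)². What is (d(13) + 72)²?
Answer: 9409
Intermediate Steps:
d(Q) = 25 (d(Q) = (-5)² = 25)
(d(13) + 72)² = (25 + 72)² = 97² = 9409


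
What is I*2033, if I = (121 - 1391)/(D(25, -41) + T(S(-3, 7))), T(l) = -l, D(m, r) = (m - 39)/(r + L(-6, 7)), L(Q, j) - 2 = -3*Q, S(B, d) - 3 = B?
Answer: -3872865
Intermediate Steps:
S(B, d) = 3 + B
L(Q, j) = 2 - 3*Q
D(m, r) = (-39 + m)/(20 + r) (D(m, r) = (m - 39)/(r + (2 - 3*(-6))) = (-39 + m)/(r + (2 + 18)) = (-39 + m)/(r + 20) = (-39 + m)/(20 + r))
I = -1905 (I = (121 - 1391)/((-39 + 25)/(20 - 41) - (3 - 3)) = -1270/(-14/(-21) - 1*0) = -1270/(-1/21*(-14) + 0) = -1270/(⅔ + 0) = -1270/⅔ = -1270*3/2 = -1905)
I*2033 = -1905*2033 = -3872865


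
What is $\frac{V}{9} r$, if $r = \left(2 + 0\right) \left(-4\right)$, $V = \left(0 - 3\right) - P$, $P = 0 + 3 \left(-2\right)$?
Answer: $- \frac{8}{3} \approx -2.6667$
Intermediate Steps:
$P = -6$ ($P = 0 - 6 = -6$)
$V = 3$ ($V = \left(0 - 3\right) - -6 = \left(0 - 3\right) + 6 = -3 + 6 = 3$)
$r = -8$ ($r = 2 \left(-4\right) = -8$)
$\frac{V}{9} r = \frac{1}{9} \cdot 3 \left(-8\right) = \frac{1}{3} \left(-8\right) = - \frac{8}{3}$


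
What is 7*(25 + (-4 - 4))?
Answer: 119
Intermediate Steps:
7*(25 + (-4 - 4)) = 7*(25 - 8) = 7*17 = 119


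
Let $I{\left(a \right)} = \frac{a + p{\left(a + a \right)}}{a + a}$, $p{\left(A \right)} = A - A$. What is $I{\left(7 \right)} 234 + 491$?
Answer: $608$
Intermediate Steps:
$p{\left(A \right)} = 0$
$I{\left(a \right)} = \frac{1}{2}$ ($I{\left(a \right)} = \frac{a + 0}{a + a} = \frac{a}{2 a} = a \frac{1}{2 a} = \frac{1}{2}$)
$I{\left(7 \right)} 234 + 491 = \frac{1}{2} \cdot 234 + 491 = 117 + 491 = 608$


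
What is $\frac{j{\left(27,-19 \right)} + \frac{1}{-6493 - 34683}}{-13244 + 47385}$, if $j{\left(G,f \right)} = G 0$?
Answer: $- \frac{1}{1405789816} \approx -7.1134 \cdot 10^{-10}$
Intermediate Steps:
$j{\left(G,f \right)} = 0$
$\frac{j{\left(27,-19 \right)} + \frac{1}{-6493 - 34683}}{-13244 + 47385} = \frac{0 + \frac{1}{-6493 - 34683}}{-13244 + 47385} = \frac{0 + \frac{1}{-41176}}{34141} = \left(0 - \frac{1}{41176}\right) \frac{1}{34141} = \left(- \frac{1}{41176}\right) \frac{1}{34141} = - \frac{1}{1405789816}$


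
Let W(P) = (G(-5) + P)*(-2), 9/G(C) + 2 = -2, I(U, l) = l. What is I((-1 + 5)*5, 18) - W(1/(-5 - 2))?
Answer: 185/14 ≈ 13.214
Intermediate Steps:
G(C) = -9/4 (G(C) = 9/(-2 - 2) = 9/(-4) = 9*(-¼) = -9/4)
W(P) = 9/2 - 2*P (W(P) = (-9/4 + P)*(-2) = 9/2 - 2*P)
I((-1 + 5)*5, 18) - W(1/(-5 - 2)) = 18 - (9/2 - 2/(-5 - 2)) = 18 - (9/2 - 2/(-7)) = 18 - (9/2 - 2*(-⅐)) = 18 - (9/2 + 2/7) = 18 - 1*67/14 = 18 - 67/14 = 185/14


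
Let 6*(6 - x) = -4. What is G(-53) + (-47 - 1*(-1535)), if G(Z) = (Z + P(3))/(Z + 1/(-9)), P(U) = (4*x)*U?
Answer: 711021/478 ≈ 1487.5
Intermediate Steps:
x = 20/3 (x = 6 - ⅙*(-4) = 6 + ⅔ = 20/3 ≈ 6.6667)
P(U) = 80*U/3 (P(U) = (4*(20/3))*U = 80*U/3)
G(Z) = (80 + Z)/(-⅑ + Z) (G(Z) = (Z + (80/3)*3)/(Z + 1/(-9)) = (Z + 80)/(Z - ⅑) = (80 + Z)/(-⅑ + Z))
G(-53) + (-47 - 1*(-1535)) = 9*(80 - 53)/(-1 + 9*(-53)) + (-47 - 1*(-1535)) = 9*27/(-1 - 477) + (-47 + 1535) = 9*27/(-478) + 1488 = 9*(-1/478)*27 + 1488 = -243/478 + 1488 = 711021/478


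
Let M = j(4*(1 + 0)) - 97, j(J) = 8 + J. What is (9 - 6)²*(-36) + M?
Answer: -409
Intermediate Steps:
M = -85 (M = (8 + 4*(1 + 0)) - 97 = (8 + 4*1) - 97 = (8 + 4) - 97 = 12 - 97 = -85)
(9 - 6)²*(-36) + M = (9 - 6)²*(-36) - 85 = 3²*(-36) - 85 = 9*(-36) - 85 = -324 - 85 = -409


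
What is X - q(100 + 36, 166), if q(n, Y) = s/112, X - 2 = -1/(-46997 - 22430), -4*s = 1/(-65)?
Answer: 4043388173/2021714240 ≈ 2.0000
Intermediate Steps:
s = 1/260 (s = -1/4/(-65) = -1/4*(-1/65) = 1/260 ≈ 0.0038462)
X = 138855/69427 (X = 2 - 1/(-46997 - 22430) = 2 - 1/(-69427) = 2 - 1*(-1/69427) = 2 + 1/69427 = 138855/69427 ≈ 2.0000)
q(n, Y) = 1/29120 (q(n, Y) = (1/260)/112 = (1/260)*(1/112) = 1/29120)
X - q(100 + 36, 166) = 138855/69427 - 1*1/29120 = 138855/69427 - 1/29120 = 4043388173/2021714240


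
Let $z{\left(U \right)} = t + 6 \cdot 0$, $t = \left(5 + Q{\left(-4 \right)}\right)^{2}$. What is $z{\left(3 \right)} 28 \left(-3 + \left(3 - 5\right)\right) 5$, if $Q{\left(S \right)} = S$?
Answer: $-700$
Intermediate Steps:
$t = 1$ ($t = \left(5 - 4\right)^{2} = 1^{2} = 1$)
$z{\left(U \right)} = 1$ ($z{\left(U \right)} = 1 + 6 \cdot 0 = 1 + 0 = 1$)
$z{\left(3 \right)} 28 \left(-3 + \left(3 - 5\right)\right) 5 = 1 \cdot 28 \left(-3 + \left(3 - 5\right)\right) 5 = 28 \left(-3 + \left(3 - 5\right)\right) 5 = 28 \left(-3 - 2\right) 5 = 28 \left(\left(-5\right) 5\right) = 28 \left(-25\right) = -700$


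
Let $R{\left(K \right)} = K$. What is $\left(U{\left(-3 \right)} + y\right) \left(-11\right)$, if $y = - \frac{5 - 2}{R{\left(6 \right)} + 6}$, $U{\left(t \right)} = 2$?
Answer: $- \frac{77}{4} \approx -19.25$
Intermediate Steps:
$y = - \frac{1}{4}$ ($y = - \frac{5 - 2}{6 + 6} = - \frac{3}{12} = \left(-1\right) \frac{1}{4} = - \frac{1}{4} \approx -0.25$)
$\left(U{\left(-3 \right)} + y\right) \left(-11\right) = \left(2 - \frac{1}{4}\right) \left(-11\right) = \frac{7}{4} \left(-11\right) = - \frac{77}{4}$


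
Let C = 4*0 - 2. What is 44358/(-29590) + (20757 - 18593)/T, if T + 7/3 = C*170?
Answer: -118826973/15194465 ≈ -7.8204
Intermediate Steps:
C = -2 (C = 0 - 2 = -2)
T = -1027/3 (T = -7/3 - 2*170 = -7/3 - 340 = -1027/3 ≈ -342.33)
44358/(-29590) + (20757 - 18593)/T = 44358/(-29590) + (20757 - 18593)/(-1027/3) = 44358*(-1/29590) + 2164*(-3/1027) = -22179/14795 - 6492/1027 = -118826973/15194465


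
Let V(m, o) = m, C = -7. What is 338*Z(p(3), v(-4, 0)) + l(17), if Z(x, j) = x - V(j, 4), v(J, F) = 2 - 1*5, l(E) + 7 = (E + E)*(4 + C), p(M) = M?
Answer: 1919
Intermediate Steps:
l(E) = -7 - 6*E (l(E) = -7 + (E + E)*(4 - 7) = -7 + (2*E)*(-3) = -7 - 6*E)
v(J, F) = -3 (v(J, F) = 2 - 5 = -3)
Z(x, j) = x - j
338*Z(p(3), v(-4, 0)) + l(17) = 338*(3 - 1*(-3)) + (-7 - 6*17) = 338*(3 + 3) + (-7 - 102) = 338*6 - 109 = 2028 - 109 = 1919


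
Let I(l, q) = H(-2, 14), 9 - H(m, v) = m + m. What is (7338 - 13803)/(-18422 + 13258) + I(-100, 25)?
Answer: 73597/5164 ≈ 14.252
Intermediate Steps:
H(m, v) = 9 - 2*m (H(m, v) = 9 - (m + m) = 9 - 2*m)
I(l, q) = 13 (I(l, q) = 9 - 2*(-2) = 9 + 4 = 13)
(7338 - 13803)/(-18422 + 13258) + I(-100, 25) = (7338 - 13803)/(-18422 + 13258) + 13 = -6465/(-5164) + 13 = -6465*(-1/5164) + 13 = 6465/5164 + 13 = 73597/5164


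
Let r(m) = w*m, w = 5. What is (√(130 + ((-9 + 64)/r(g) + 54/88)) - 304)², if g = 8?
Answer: (13376 - √255530)²/1936 ≈ 85563.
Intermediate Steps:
r(m) = 5*m
(√(130 + ((-9 + 64)/r(g) + 54/88)) - 304)² = (√(130 + ((-9 + 64)/((5*8)) + 54/88)) - 304)² = (√(130 + (55/40 + 54*(1/88))) - 304)² = (√(130 + (55*(1/40) + 27/44)) - 304)² = (√(130 + (11/8 + 27/44)) - 304)² = (√(130 + 175/88) - 304)² = (√(11615/88) - 304)² = (√255530/44 - 304)² = (-304 + √255530/44)²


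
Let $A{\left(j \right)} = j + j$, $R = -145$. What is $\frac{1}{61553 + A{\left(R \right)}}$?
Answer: $\frac{1}{61263} \approx 1.6323 \cdot 10^{-5}$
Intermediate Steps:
$A{\left(j \right)} = 2 j$
$\frac{1}{61553 + A{\left(R \right)}} = \frac{1}{61553 + 2 \left(-145\right)} = \frac{1}{61553 - 290} = \frac{1}{61263}$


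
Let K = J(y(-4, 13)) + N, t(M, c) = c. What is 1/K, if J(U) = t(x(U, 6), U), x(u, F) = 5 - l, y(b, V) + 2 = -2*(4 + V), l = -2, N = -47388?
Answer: -1/47424 ≈ -2.1086e-5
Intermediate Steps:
y(b, V) = -10 - 2*V (y(b, V) = -2 - 2*(4 + V) = -2 + (-8 - 2*V) = -10 - 2*V)
x(u, F) = 7 (x(u, F) = 5 - 1*(-2) = 5 + 2 = 7)
J(U) = U
K = -47424 (K = (-10 - 2*13) - 47388 = (-10 - 26) - 47388 = -36 - 47388 = -47424)
1/K = 1/(-47424) = -1/47424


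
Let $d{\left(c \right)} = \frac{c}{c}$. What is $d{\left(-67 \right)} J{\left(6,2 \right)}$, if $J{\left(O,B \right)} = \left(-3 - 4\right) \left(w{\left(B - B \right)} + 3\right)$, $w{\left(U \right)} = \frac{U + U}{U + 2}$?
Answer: $-21$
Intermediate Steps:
$d{\left(c \right)} = 1$
$w{\left(U \right)} = \frac{2 U}{2 + U}$
$J{\left(O,B \right)} = -21$ ($J{\left(O,B \right)} = \left(-3 - 4\right) \left(\frac{2 \left(B - B\right)}{2 + \left(B - B\right)} + 3\right) = - 7 \left(2 \cdot 0 \frac{1}{2 + 0} + 3\right) = - 7 \left(2 \cdot 0 \cdot \frac{1}{2} + 3\right) = - 7 \left(0 + 3\right) = \left(-7\right) 3 = -21$)
$d{\left(-67 \right)} J{\left(6,2 \right)} = 1 \left(-21\right) = -21$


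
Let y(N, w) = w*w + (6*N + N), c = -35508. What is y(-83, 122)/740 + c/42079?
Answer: 575580017/31138460 ≈ 18.485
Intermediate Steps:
y(N, w) = w**2 + 7*N
y(-83, 122)/740 + c/42079 = (122**2 + 7*(-83))/740 - 35508/42079 = (14884 - 581)*(1/740) - 35508*1/42079 = 14303*(1/740) - 35508/42079 = 14303/740 - 35508/42079 = 575580017/31138460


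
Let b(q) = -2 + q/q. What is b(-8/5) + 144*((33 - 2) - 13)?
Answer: 2591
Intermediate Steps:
b(q) = -1 (b(q) = -2 + 1 = -1)
b(-8/5) + 144*((33 - 2) - 13) = -1 + 144*((33 - 2) - 13) = -1 + 144*(31 - 13) = -1 + 144*18 = -1 + 2592 = 2591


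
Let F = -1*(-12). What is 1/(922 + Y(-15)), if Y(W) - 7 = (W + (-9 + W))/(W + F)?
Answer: 1/942 ≈ 0.0010616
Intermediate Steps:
F = 12
Y(W) = 7 + (-9 + 2*W)/(12 + W) (Y(W) = 7 + (W + (-9 + W))/(W + 12) = 7 + (-9 + 2*W)/(12 + W))
1/(922 + Y(-15)) = 1/(922 + 3*(25 + 3*(-15))/(12 - 15)) = 1/(922 + 3*(25 - 45)/(-3)) = 1/(922 + 3*(-⅓)*(-20)) = 1/(922 + 20) = 1/942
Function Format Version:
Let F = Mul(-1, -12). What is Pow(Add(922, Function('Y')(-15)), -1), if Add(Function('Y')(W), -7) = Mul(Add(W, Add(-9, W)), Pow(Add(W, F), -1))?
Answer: Rational(1, 942) ≈ 0.0010616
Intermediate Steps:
F = 12
Function('Y')(W) = Add(7, Mul(Pow(Add(12, W), -1), Add(-9, Mul(2, W)))) (Function('Y')(W) = Add(7, Mul(Add(W, Add(-9, W)), Pow(Add(W, 12), -1))) = Add(7, Mul(Add(-9, Mul(2, W)), Pow(Add(12, W), -1))) = Add(7, Mul(Pow(Add(12, W), -1), Add(-9, Mul(2, W)))))
Pow(Add(922, Function('Y')(-15)), -1) = Pow(Add(922, Mul(3, Pow(Add(12, -15), -1), Add(25, Mul(3, -15)))), -1) = Pow(Add(922, Mul(3, Pow(-3, -1), Add(25, -45))), -1) = Pow(Add(922, Mul(3, Rational(-1, 3), -20)), -1) = Pow(Add(922, 20), -1) = Pow(942, -1) = Rational(1, 942)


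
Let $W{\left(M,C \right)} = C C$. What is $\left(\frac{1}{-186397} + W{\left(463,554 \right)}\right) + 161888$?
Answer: $\frac{87383659187}{186397} \approx 4.688 \cdot 10^{5}$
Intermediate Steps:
$W{\left(M,C \right)} = C^{2}$
$\left(\frac{1}{-186397} + W{\left(463,554 \right)}\right) + 161888 = \left(\frac{1}{-186397} + 554^{2}\right) + 161888 = \left(- \frac{1}{186397} + 306916\right) + 161888 = \frac{57208221651}{186397} + 161888 = \frac{87383659187}{186397}$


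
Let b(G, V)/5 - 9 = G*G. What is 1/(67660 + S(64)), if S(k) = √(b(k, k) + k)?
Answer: 67660/4577855011 - √20589/4577855011 ≈ 1.4748e-5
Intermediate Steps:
b(G, V) = 45 + 5*G² (b(G, V) = 45 + 5*(G*G) = 45 + 5*G²)
S(k) = √(45 + k + 5*k²) (S(k) = √((45 + 5*k²) + k) = √(45 + k + 5*k²))
1/(67660 + S(64)) = 1/(67660 + √(45 + 64 + 5*64²)) = 1/(67660 + √(45 + 64 + 5*4096)) = 1/(67660 + √(45 + 64 + 20480)) = 1/(67660 + √20589)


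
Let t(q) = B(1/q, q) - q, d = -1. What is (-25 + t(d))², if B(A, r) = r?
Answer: 625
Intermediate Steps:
t(q) = 0 (t(q) = q - q = 0)
(-25 + t(d))² = (-25 + 0)² = (-25)² = 625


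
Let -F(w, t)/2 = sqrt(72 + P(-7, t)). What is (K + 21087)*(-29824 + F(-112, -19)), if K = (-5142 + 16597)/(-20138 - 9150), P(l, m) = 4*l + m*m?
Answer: -2302355392528/3661 - 5558261409*sqrt(5)/14644 ≈ -6.2974e+8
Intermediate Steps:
P(l, m) = m**2 + 4*l (P(l, m) = 4*l + m**2 = m**2 + 4*l)
K = -11455/29288 (K = 11455/(-29288) = 11455*(-1/29288) = -11455/29288 ≈ -0.39112)
F(w, t) = -2*sqrt(44 + t**2) (F(w, t) = -2*sqrt(72 + (t**2 + 4*(-7))) = -2*sqrt(72 + (t**2 - 28)) = -2*sqrt(72 + (-28 + t**2)) = -2*sqrt(44 + t**2))
(K + 21087)*(-29824 + F(-112, -19)) = (-11455/29288 + 21087)*(-29824 - 2*sqrt(44 + (-19)**2)) = 617584601*(-29824 - 2*sqrt(44 + 361))/29288 = 617584601*(-29824 - 18*sqrt(5))/29288 = -2302355392528/3661 - 5558261409*sqrt(5)/14644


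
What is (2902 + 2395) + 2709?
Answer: 8006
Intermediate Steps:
(2902 + 2395) + 2709 = 5297 + 2709 = 8006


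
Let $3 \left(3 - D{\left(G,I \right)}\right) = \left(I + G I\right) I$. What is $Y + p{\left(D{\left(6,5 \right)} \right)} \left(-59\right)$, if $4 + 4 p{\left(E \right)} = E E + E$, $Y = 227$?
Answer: $- \frac{793063}{18} \approx -44059.0$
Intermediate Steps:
$D{\left(G,I \right)} = 3 - \frac{I \left(I + G I\right)}{3}$ ($D{\left(G,I \right)} = 3 - \frac{\left(I + G I\right) I}{3} = 3 - \frac{I \left(I + G I\right)}{3}$)
$p{\left(E \right)} = -1 + \frac{E}{4} + \frac{E^{2}}{4}$ ($p{\left(E \right)} = -1 + \frac{E E + E}{4} = -1 + \frac{E^{2} + E}{4} = -1 + \frac{E + E^{2}}{4} = -1 + \left(\frac{E}{4} + \frac{E^{2}}{4}\right) = -1 + \frac{E}{4} + \frac{E^{2}}{4}$)
$Y + p{\left(D{\left(6,5 \right)} \right)} \left(-59\right) = 227 + \left(-1 + \frac{3 - \frac{5^{2}}{3} - 2 \cdot 5^{2}}{4} + \frac{\left(3 - \frac{5^{2}}{3} - 2 \cdot 5^{2}\right)^{2}}{4}\right) \left(-59\right) = 227 + \left(-1 + \frac{3 - \frac{25}{3} - 2 \cdot 25}{4} + \frac{\left(3 - \frac{25}{3} - 2 \cdot 25\right)^{2}}{4}\right) \left(-59\right) = 227 + \left(-1 + \frac{3 - \frac{25}{3} - 50}{4} + \frac{\left(3 - \frac{25}{3} - 50\right)^{2}}{4}\right) \left(-59\right) = 227 + \left(-1 + \frac{1}{4} \left(- \frac{166}{3}\right) + \frac{\left(- \frac{166}{3}\right)^{2}}{4}\right) \left(-59\right) = 227 + \left(-1 - \frac{83}{6} + \frac{1}{4} \cdot \frac{27556}{9}\right) \left(-59\right) = 227 + \left(-1 - \frac{83}{6} + \frac{6889}{9}\right) \left(-59\right) = 227 + \frac{13511}{18} \left(-59\right) = 227 - \frac{797149}{18} = - \frac{793063}{18}$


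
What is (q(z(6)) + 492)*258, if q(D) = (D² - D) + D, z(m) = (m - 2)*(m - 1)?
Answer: 230136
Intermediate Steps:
z(m) = (-1 + m)*(-2 + m) (z(m) = (-2 + m)*(-1 + m) = (-1 + m)*(-2 + m))
q(D) = D²
(q(z(6)) + 492)*258 = ((2 + 6² - 3*6)² + 492)*258 = ((2 + 36 - 18)² + 492)*258 = (20² + 492)*258 = (400 + 492)*258 = 892*258 = 230136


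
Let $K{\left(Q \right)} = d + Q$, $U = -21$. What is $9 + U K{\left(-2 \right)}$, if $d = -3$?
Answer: $114$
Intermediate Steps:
$K{\left(Q \right)} = -3 + Q$
$9 + U K{\left(-2 \right)} = 9 - 21 \left(-3 - 2\right) = 9 - -105 = 9 + 105 = 114$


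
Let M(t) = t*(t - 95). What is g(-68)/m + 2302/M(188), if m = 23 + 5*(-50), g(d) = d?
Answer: 855733/1984434 ≈ 0.43122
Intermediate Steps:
M(t) = t*(-95 + t)
m = -227 (m = 23 - 250 = -227)
g(-68)/m + 2302/M(188) = -68/(-227) + 2302/((188*(-95 + 188))) = -68*(-1/227) + 2302/((188*93)) = 68/227 + 2302/17484 = 68/227 + 2302*(1/17484) = 68/227 + 1151/8742 = 855733/1984434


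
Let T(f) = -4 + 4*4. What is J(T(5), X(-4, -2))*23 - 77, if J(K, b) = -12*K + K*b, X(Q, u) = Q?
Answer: -4493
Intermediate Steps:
T(f) = 12 (T(f) = -4 + 16 = 12)
J(T(5), X(-4, -2))*23 - 77 = (12*(-12 - 4))*23 - 77 = (12*(-16))*23 - 77 = -192*23 - 77 = -4416 - 77 = -4493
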